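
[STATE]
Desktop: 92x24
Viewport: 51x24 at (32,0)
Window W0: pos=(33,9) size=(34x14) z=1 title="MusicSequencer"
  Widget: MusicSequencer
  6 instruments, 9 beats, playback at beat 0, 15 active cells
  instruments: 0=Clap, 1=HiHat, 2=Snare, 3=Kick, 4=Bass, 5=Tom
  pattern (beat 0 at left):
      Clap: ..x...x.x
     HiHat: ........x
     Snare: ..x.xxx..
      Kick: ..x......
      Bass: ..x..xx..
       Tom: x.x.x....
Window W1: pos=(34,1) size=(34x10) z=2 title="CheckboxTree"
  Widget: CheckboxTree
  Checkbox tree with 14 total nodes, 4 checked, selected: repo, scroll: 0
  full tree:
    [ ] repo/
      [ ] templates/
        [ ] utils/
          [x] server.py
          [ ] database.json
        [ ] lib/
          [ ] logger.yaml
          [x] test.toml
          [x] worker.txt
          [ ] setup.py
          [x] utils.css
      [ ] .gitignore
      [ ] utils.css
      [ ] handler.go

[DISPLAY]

                                                   
  ┏━━━━━━━━━━━━━━━━━━━━━━━━━━━━━━━━┓               
  ┃ CheckboxTree                   ┃               
  ┠────────────────────────────────┨               
  ┃>[-] repo/                      ┃               
  ┃   [-] templates/               ┃               
  ┃     [-] utils/                 ┃               
  ┃       [x] server.py            ┃               
  ┃       [ ] database.json        ┃               
 ┏┃     [-] lib/                   ┃               
 ┃┗━━━━━━━━━━━━━━━━━━━━━━━━━━━━━━━━┛               
 ┠────────────────────────────────┨                
 ┃      ▼12345678                 ┃                
 ┃  Clap··█···█·█                 ┃                
 ┃ HiHat········█                 ┃                
 ┃ Snare··█·███··                 ┃                
 ┃  Kick··█······                 ┃                
 ┃  Bass··█··██··                 ┃                
 ┃   Tom█·█·█····                 ┃                
 ┃                                ┃                
 ┃                                ┃                
 ┃                                ┃                
 ┗━━━━━━━━━━━━━━━━━━━━━━━━━━━━━━━━┛                
                                                   


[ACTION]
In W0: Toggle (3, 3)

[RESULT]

                                                   
  ┏━━━━━━━━━━━━━━━━━━━━━━━━━━━━━━━━┓               
  ┃ CheckboxTree                   ┃               
  ┠────────────────────────────────┨               
  ┃>[-] repo/                      ┃               
  ┃   [-] templates/               ┃               
  ┃     [-] utils/                 ┃               
  ┃       [x] server.py            ┃               
  ┃       [ ] database.json        ┃               
 ┏┃     [-] lib/                   ┃               
 ┃┗━━━━━━━━━━━━━━━━━━━━━━━━━━━━━━━━┛               
 ┠────────────────────────────────┨                
 ┃      ▼12345678                 ┃                
 ┃  Clap··█···█·█                 ┃                
 ┃ HiHat········█                 ┃                
 ┃ Snare··█·███··                 ┃                
 ┃  Kick··██·····                 ┃                
 ┃  Bass··█··██··                 ┃                
 ┃   Tom█·█·█····                 ┃                
 ┃                                ┃                
 ┃                                ┃                
 ┃                                ┃                
 ┗━━━━━━━━━━━━━━━━━━━━━━━━━━━━━━━━┛                
                                                   


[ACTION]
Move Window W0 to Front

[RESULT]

                                                   
  ┏━━━━━━━━━━━━━━━━━━━━━━━━━━━━━━━━┓               
  ┃ CheckboxTree                   ┃               
  ┠────────────────────────────────┨               
  ┃>[-] repo/                      ┃               
  ┃   [-] templates/               ┃               
  ┃     [-] utils/                 ┃               
  ┃       [x] server.py            ┃               
  ┃       [ ] database.json        ┃               
 ┏━━━━━━━━━━━━━━━━━━━━━━━━━━━━━━━━┓┃               
 ┃ MusicSequencer                 ┃┛               
 ┠────────────────────────────────┨                
 ┃      ▼12345678                 ┃                
 ┃  Clap··█···█·█                 ┃                
 ┃ HiHat········█                 ┃                
 ┃ Snare··█·███··                 ┃                
 ┃  Kick··██·····                 ┃                
 ┃  Bass··█··██··                 ┃                
 ┃   Tom█·█·█····                 ┃                
 ┃                                ┃                
 ┃                                ┃                
 ┃                                ┃                
 ┗━━━━━━━━━━━━━━━━━━━━━━━━━━━━━━━━┛                
                                                   


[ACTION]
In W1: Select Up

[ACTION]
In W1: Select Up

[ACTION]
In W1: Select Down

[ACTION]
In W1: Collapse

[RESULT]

                                                   
  ┏━━━━━━━━━━━━━━━━━━━━━━━━━━━━━━━━┓               
  ┃ CheckboxTree                   ┃               
  ┠────────────────────────────────┨               
  ┃ [-] repo/                      ┃               
  ┃>  [-] templates/               ┃               
  ┃   [ ] .gitignore               ┃               
  ┃   [ ] utils.css                ┃               
  ┃   [ ] handler.go               ┃               
 ┏━━━━━━━━━━━━━━━━━━━━━━━━━━━━━━━━┓┃               
 ┃ MusicSequencer                 ┃┛               
 ┠────────────────────────────────┨                
 ┃      ▼12345678                 ┃                
 ┃  Clap··█···█·█                 ┃                
 ┃ HiHat········█                 ┃                
 ┃ Snare··█·███··                 ┃                
 ┃  Kick··██·····                 ┃                
 ┃  Bass··█··██··                 ┃                
 ┃   Tom█·█·█····                 ┃                
 ┃                                ┃                
 ┃                                ┃                
 ┃                                ┃                
 ┗━━━━━━━━━━━━━━━━━━━━━━━━━━━━━━━━┛                
                                                   


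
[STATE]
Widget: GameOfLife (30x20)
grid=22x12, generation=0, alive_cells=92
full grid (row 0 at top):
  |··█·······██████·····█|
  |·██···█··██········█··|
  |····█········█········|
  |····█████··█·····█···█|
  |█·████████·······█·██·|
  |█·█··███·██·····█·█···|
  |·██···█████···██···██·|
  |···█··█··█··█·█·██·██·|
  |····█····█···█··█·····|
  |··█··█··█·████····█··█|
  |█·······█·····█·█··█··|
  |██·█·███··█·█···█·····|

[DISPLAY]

Gen: 0                        
··█·······██████·····█        
·██···█··██········█··        
····█········█········        
····█████··█·····█···█        
█·████████·······█·██·        
█·█··███·██·····█·█···        
·██···█████···██···██·        
···█··█··█··█·█·██·██·        
····█····█···█··█·····        
··█··█··█·████····█··█        
█·······█·····█·█··█··        
██·█·███··█·█···█·····        
                              
                              
                              
                              
                              
                              
                              


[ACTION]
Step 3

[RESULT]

Gen: 3                        
··█········█·█········        
····█······█·█········        
··███···█·············        
···██···██·········█··        
·········█····█████·██        
··███········█·█····██        
···███·······██····███        
·█······██████······██        
··█·██·······█······█·        
····█·········█·······        
██···█··█·█··██·█·····        
██···█·█··············        
                              
                              
                              
                              
                              
                              
                              


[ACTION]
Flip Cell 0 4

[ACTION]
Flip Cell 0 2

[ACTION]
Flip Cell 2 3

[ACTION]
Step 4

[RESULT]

Gen: 7                        
······················        
·················█····        
···█·█████··········█·        
···█······█···█·██··██        
···█·█·█··█··█··█··██·        
··········█··█·█···██·        
·······█··█··█·█······        
····█··█···██·█·······        
···██·███··█████······        
···██····██····█······        
······██·····███······        
······█······██·······        
                              
                              
                              
                              
                              
                              
                              


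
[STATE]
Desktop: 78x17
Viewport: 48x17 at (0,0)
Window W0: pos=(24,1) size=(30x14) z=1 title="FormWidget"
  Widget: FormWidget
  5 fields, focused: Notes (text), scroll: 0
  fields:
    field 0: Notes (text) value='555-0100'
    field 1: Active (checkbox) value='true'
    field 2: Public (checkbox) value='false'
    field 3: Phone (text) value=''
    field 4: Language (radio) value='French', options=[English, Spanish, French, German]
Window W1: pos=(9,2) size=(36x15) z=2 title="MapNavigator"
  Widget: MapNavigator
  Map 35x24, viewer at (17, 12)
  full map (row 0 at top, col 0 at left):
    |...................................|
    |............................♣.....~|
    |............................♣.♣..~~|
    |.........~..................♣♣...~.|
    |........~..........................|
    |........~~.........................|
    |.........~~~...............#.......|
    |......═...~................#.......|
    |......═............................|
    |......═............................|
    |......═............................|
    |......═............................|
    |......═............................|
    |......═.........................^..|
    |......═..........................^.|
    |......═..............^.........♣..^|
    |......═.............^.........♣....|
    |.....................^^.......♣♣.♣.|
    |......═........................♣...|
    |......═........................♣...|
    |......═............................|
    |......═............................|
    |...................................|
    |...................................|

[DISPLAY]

                                                
                        ┏━━━━━━━━━━━━━━━━━━━━━━━
         ┏━━━━━━━━━━━━━━━━━━━━━━━━━━━━━━━━━━┓   
         ┃ MapNavigator                     ┃───
         ┠──────────────────────────────────┨100
         ┃......═...~................#......┃   
         ┃......═...........................┃   
         ┃......═...........................┃   
         ┃......═...........................┃gli
         ┃......═...........................┃   
         ┃......═..........@................┃   
         ┃......═.........................^.┃   
         ┃......═..........................^┃   
         ┃......═..............^.........♣..┃   
         ┃......═.............^.........♣...┃━━━
         ┃.....................^^.......♣♣.♣┃   
         ┗━━━━━━━━━━━━━━━━━━━━━━━━━━━━━━━━━━┛   


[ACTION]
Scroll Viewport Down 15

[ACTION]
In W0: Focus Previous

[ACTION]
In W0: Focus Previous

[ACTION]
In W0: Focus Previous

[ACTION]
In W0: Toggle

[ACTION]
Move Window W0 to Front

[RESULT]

                                                
                        ┏━━━━━━━━━━━━━━━━━━━━━━━
         ┏━━━━━━━━━━━━━━┃ FormWidget            
         ┃ MapNavigator ┠───────────────────────
         ┠──────────────┃  Notes:      [555-0100
         ┃......═...~...┃  Active:     [x]      
         ┃......═.......┃> Public:     [x]      
         ┃......═.......┃  Phone:      [        
         ┃......═.......┃  Language:   ( ) Engli
         ┃......═.......┃                       
         ┃......═.......┃                       
         ┃......═.......┃                       
         ┃......═.......┃                       
         ┃......═.......┃                       
         ┃......═.......┗━━━━━━━━━━━━━━━━━━━━━━━
         ┃.....................^^.......♣♣.♣┃   
         ┗━━━━━━━━━━━━━━━━━━━━━━━━━━━━━━━━━━┛   


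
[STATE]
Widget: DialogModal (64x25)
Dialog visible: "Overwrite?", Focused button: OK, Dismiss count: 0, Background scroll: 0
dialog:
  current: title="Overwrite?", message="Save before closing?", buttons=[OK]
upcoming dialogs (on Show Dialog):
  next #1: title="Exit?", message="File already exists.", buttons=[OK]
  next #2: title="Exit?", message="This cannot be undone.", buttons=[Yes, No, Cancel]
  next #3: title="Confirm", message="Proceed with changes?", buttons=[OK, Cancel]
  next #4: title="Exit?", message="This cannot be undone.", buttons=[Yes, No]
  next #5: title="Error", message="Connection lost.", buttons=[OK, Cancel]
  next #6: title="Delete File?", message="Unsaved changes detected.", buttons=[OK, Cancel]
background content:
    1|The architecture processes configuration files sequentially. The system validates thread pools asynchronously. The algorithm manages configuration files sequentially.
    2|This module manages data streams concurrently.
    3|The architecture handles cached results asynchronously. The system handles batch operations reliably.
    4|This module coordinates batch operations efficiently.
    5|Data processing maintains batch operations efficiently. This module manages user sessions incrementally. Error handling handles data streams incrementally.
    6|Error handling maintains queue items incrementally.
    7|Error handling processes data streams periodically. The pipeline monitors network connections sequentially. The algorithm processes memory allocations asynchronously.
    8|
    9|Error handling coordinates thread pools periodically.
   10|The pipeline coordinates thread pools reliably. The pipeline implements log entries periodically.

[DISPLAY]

The architecture processes configuration files sequentially. The
This module manages data streams concurrently.                  
The architecture handles cached results asynchronously. The syst
This module coordinates batch operations efficiently.           
Data processing maintains batch operations efficiently. This mod
Error handling maintains queue items incrementally.             
Error handling processes data streams periodically. The pipeline
                                                                
Error handling coordinates thread pools periodically.           
The pipeline coordinates thread pools reliably. The pipeline imp
                    ┌──────────────────────┐                    
                    │      Overwrite?      │                    
                    │ Save before closing? │                    
                    │         [OK]         │                    
                    └──────────────────────┘                    
                                                                
                                                                
                                                                
                                                                
                                                                
                                                                
                                                                
                                                                
                                                                
                                                                


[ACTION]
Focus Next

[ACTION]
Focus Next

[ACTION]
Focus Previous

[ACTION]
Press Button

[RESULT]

The architecture processes configuration files sequentially. The
This module manages data streams concurrently.                  
The architecture handles cached results asynchronously. The syst
This module coordinates batch operations efficiently.           
Data processing maintains batch operations efficiently. This mod
Error handling maintains queue items incrementally.             
Error handling processes data streams periodically. The pipeline
                                                                
Error handling coordinates thread pools periodically.           
The pipeline coordinates thread pools reliably. The pipeline imp
                                                                
                                                                
                                                                
                                                                
                                                                
                                                                
                                                                
                                                                
                                                                
                                                                
                                                                
                                                                
                                                                
                                                                
                                                                


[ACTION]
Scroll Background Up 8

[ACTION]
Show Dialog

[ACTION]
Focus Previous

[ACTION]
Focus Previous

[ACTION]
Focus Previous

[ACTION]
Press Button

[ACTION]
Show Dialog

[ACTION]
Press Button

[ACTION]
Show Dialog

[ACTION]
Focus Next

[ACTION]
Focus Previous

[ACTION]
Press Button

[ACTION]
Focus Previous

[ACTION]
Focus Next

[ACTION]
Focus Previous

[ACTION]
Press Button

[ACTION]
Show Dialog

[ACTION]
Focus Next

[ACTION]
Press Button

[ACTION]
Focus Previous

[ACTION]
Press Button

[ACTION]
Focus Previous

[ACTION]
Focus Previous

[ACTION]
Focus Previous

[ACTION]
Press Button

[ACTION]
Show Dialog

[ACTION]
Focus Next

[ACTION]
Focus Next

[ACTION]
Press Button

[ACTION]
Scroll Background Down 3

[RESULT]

This module coordinates batch operations efficiently.           
Data processing maintains batch operations efficiently. This mod
Error handling maintains queue items incrementally.             
Error handling processes data streams periodically. The pipeline
                                                                
Error handling coordinates thread pools periodically.           
The pipeline coordinates thread pools reliably. The pipeline imp
                                                                
                                                                
                                                                
                                                                
                                                                
                                                                
                                                                
                                                                
                                                                
                                                                
                                                                
                                                                
                                                                
                                                                
                                                                
                                                                
                                                                
                                                                


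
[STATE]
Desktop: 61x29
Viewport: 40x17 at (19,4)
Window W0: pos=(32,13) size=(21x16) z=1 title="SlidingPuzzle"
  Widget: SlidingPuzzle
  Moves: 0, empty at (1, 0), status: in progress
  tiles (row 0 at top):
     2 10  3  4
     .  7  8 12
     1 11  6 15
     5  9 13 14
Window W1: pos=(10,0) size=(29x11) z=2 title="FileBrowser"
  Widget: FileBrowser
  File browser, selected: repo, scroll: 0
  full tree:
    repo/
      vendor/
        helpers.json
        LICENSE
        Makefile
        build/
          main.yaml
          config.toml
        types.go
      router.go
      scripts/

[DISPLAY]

vendor/            ┃                    
er.go              ┃                    
scripts/           ┃                    
                   ┃                    
                   ┃                    
                   ┃                    
━━━━━━━━━━━━━━━━━━━┛                    
                                        
                                        
             ┏━━━━━━━━━━━━━━━━━━━┓      
             ┃ SlidingPuzzle     ┃      
             ┠───────────────────┨      
             ┃┌────┬────┬────┬───┃      
             ┃│  2 │ 10 │  3 │  4┃      
             ┃├────┼────┼────┼───┃      
             ┃│    │  7 │  8 │ 12┃      
             ┃├────┼────┼────┼───┃      


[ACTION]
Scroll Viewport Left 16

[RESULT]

       ┃    [+] vendor/            ┃    
       ┃    router.go              ┃    
       ┃    [+] scripts/           ┃    
       ┃                           ┃    
       ┃                           ┃    
       ┃                           ┃    
       ┗━━━━━━━━━━━━━━━━━━━━━━━━━━━┛    
                                        
                                        
                             ┏━━━━━━━━━━
                             ┃ SlidingPu
                             ┠──────────
                             ┃┌────┬────
                             ┃│  2 │ 10 
                             ┃├────┼────
                             ┃│    │  7 
                             ┃├────┼────


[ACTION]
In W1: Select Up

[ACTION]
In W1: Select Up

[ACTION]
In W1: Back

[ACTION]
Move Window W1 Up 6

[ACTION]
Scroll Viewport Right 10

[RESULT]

  [+] vendor/            ┃              
  router.go              ┃              
  [+] scripts/           ┃              
                         ┃              
                         ┃              
                         ┃              
━━━━━━━━━━━━━━━━━━━━━━━━━┛              
                                        
                                        
                   ┏━━━━━━━━━━━━━━━━━━━┓
                   ┃ SlidingPuzzle     ┃
                   ┠───────────────────┨
                   ┃┌────┬────┬────┬───┃
                   ┃│  2 │ 10 │  3 │  4┃
                   ┃├────┼────┼────┼───┃
                   ┃│    │  7 │  8 │ 12┃
                   ┃├────┼────┼────┼───┃


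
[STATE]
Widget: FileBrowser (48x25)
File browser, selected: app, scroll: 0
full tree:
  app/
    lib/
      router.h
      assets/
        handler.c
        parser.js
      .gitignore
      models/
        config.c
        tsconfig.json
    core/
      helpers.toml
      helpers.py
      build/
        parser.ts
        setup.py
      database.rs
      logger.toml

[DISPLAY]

> [-] app/                                      
    [+] lib/                                    
    [+] core/                                   
                                                
                                                
                                                
                                                
                                                
                                                
                                                
                                                
                                                
                                                
                                                
                                                
                                                
                                                
                                                
                                                
                                                
                                                
                                                
                                                
                                                
                                                


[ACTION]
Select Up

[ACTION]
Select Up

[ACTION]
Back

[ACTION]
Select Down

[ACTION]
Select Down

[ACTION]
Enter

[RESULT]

  [-] app/                                      
    [+] lib/                                    
  > [-] core/                                   
      helpers.toml                              
      helpers.py                                
      [+] build/                                
      database.rs                               
      logger.toml                               
                                                
                                                
                                                
                                                
                                                
                                                
                                                
                                                
                                                
                                                
                                                
                                                
                                                
                                                
                                                
                                                
                                                


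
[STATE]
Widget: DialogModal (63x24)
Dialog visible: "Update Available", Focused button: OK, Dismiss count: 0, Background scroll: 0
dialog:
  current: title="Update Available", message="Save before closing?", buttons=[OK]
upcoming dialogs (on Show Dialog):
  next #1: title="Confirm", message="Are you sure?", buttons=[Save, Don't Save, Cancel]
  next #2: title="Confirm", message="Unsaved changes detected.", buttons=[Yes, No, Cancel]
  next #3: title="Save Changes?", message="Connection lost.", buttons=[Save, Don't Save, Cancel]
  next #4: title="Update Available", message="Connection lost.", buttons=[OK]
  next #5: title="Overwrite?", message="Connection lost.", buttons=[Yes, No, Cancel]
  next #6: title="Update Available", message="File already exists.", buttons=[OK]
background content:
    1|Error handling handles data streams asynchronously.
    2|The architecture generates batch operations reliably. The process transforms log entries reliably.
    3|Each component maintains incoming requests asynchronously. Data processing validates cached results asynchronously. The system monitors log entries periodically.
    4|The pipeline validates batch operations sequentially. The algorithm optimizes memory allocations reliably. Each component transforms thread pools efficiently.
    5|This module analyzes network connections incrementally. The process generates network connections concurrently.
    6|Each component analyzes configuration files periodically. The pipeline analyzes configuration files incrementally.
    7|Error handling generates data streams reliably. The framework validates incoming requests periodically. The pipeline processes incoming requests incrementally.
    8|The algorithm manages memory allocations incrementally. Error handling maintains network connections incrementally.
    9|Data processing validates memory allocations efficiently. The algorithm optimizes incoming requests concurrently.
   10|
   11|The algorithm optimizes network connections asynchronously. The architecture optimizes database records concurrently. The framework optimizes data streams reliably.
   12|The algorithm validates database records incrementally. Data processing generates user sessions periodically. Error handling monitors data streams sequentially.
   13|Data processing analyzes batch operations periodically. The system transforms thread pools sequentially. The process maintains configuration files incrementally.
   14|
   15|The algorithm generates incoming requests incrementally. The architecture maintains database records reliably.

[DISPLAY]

Error handling handles data streams asynchronously.            
The architecture generates batch operations reliably. The proce
Each component maintains incoming requests asynchronously. Data
The pipeline validates batch operations sequentially. The algor
This module analyzes network connections incrementally. The pro
Each component analyzes configuration files periodically. The p
Error handling generates data streams reliably. The framework v
The algorithm manages memory allocations incrementally. Error h
Data processing validates memory allocations efficiently. The a
                   ┌──────────────────────┐                    
The algorithm optim│   Update Available   │ asynchronously. The
The algorithm valid│ Save before closing? │crementally. Data pr
Data processing ana│         [OK]         │eriodically. The sys
                   └──────────────────────┘                    
The algorithm generates incoming requests incrementally. The ar
                                                               
                                                               
                                                               
                                                               
                                                               
                                                               
                                                               
                                                               
                                                               


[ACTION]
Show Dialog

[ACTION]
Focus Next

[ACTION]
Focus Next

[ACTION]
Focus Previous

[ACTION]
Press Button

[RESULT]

Error handling handles data streams asynchronously.            
The architecture generates batch operations reliably. The proce
Each component maintains incoming requests asynchronously. Data
The pipeline validates batch operations sequentially. The algor
This module analyzes network connections incrementally. The pro
Each component analyzes configuration files periodically. The p
Error handling generates data streams reliably. The framework v
The algorithm manages memory allocations incrementally. Error h
Data processing validates memory allocations efficiently. The a
                                                               
The algorithm optimizes network connections asynchronously. The
The algorithm validates database records incrementally. Data pr
Data processing analyzes batch operations periodically. The sys
                                                               
The algorithm generates incoming requests incrementally. The ar
                                                               
                                                               
                                                               
                                                               
                                                               
                                                               
                                                               
                                                               
                                                               


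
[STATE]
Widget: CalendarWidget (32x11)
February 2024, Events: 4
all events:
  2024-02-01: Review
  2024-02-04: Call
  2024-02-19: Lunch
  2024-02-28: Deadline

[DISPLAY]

         February 2024          
Mo Tu We Th Fr Sa Su            
          1*  2  3  4*          
 5  6  7  8  9 10 11            
12 13 14 15 16 17 18            
19* 20 21 22 23 24 25           
26 27 28* 29                    
                                
                                
                                
                                


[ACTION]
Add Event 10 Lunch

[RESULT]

         February 2024          
Mo Tu We Th Fr Sa Su            
          1*  2  3  4*          
 5  6  7  8  9 10* 11           
12 13 14 15 16 17 18            
19* 20 21 22 23 24 25           
26 27 28* 29                    
                                
                                
                                
                                


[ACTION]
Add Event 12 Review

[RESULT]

         February 2024          
Mo Tu We Th Fr Sa Su            
          1*  2  3  4*          
 5  6  7  8  9 10* 11           
12* 13 14 15 16 17 18           
19* 20 21 22 23 24 25           
26 27 28* 29                    
                                
                                
                                
                                


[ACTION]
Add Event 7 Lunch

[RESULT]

         February 2024          
Mo Tu We Th Fr Sa Su            
          1*  2  3  4*          
 5  6  7*  8  9 10* 11          
12* 13 14 15 16 17 18           
19* 20 21 22 23 24 25           
26 27 28* 29                    
                                
                                
                                
                                


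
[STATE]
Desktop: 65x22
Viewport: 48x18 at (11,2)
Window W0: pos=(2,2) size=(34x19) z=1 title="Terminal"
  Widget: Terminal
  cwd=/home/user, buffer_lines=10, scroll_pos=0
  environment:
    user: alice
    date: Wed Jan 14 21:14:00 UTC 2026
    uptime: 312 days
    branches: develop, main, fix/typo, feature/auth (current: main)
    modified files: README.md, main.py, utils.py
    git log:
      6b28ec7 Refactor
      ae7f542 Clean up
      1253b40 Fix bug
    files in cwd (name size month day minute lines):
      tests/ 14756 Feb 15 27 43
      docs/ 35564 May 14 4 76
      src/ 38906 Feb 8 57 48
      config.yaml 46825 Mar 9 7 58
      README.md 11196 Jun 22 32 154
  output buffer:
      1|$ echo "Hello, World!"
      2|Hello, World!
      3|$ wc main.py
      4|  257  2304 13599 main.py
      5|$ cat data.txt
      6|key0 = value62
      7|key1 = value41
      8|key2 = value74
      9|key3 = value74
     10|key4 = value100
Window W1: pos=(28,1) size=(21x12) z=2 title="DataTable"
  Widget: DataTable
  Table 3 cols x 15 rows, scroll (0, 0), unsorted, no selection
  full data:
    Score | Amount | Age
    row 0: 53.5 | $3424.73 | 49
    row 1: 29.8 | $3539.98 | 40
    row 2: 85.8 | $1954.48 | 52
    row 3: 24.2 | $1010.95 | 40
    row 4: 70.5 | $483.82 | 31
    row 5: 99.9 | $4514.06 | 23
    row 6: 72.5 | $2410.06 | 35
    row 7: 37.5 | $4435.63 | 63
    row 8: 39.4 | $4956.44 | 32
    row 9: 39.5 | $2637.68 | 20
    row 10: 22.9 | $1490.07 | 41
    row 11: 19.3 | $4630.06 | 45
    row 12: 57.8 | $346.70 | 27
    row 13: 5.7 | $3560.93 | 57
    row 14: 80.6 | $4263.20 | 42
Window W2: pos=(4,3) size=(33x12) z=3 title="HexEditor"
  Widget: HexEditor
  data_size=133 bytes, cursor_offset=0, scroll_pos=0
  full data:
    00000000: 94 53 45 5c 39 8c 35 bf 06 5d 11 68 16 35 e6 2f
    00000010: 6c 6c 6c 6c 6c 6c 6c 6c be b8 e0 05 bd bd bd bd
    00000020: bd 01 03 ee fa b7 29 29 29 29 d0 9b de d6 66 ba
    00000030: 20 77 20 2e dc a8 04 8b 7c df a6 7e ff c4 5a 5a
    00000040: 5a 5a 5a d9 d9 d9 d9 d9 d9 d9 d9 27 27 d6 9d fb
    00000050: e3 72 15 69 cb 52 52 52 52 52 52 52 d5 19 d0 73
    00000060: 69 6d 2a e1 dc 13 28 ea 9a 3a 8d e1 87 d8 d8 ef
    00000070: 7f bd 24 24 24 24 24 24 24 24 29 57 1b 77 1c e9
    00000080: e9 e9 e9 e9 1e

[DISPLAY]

━━━━━━━━━━━━━━━━━┃ DataTable         ┃          
━━━━━━━━━━━━━━━━━━━━━━━━━┓───────────┨          
itor                     ┃ount  │Age ┃          
─────────────────────────┨──────┼─── ┃          
00  94 53 45 5c 39 8c 35 ┃424.73│49  ┃          
10  6c 6c 6c 6c 6c 6c 6c ┃539.98│40  ┃          
20  bd 01 03 ee fa b7 29 ┃954.48│52  ┃          
30  20 77 20 2e dc a8 04 ┃010.95│40  ┃          
40  5a 5a 5a d9 d9 d9 d9 ┃83.82 │31  ┃          
50  e3 72 15 69 cb 52 52 ┃514.06│23  ┃          
60  69 6d 2a e1 dc 13 28 ┃━━━━━━━━━━━┛          
70  7f bd 24 24 24 24 24 ┃                      
━━━━━━━━━━━━━━━━━━━━━━━━━┛                      
                        ┃                       
                        ┃                       
                        ┃                       
                        ┃                       
                        ┃                       


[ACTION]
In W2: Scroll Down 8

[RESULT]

━━━━━━━━━━━━━━━━━┃ DataTable         ┃          
━━━━━━━━━━━━━━━━━━━━━━━━━┓───────────┨          
itor                     ┃ount  │Age ┃          
─────────────────────────┨──────┼─── ┃          
80  e9 e9 e9 e9 1e       ┃424.73│49  ┃          
                         ┃539.98│40  ┃          
                         ┃954.48│52  ┃          
                         ┃010.95│40  ┃          
                         ┃83.82 │31  ┃          
                         ┃514.06│23  ┃          
                         ┃━━━━━━━━━━━┛          
                         ┃                      
━━━━━━━━━━━━━━━━━━━━━━━━━┛                      
                        ┃                       
                        ┃                       
                        ┃                       
                        ┃                       
                        ┃                       


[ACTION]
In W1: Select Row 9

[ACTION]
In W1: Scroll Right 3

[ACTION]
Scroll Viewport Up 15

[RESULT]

                                                
                 ┏━━━━━━━━━━━━━━━━━━━┓          
━━━━━━━━━━━━━━━━━┃ DataTable         ┃          
━━━━━━━━━━━━━━━━━━━━━━━━━┓───────────┨          
itor                     ┃ount  │Age ┃          
─────────────────────────┨──────┼─── ┃          
80  e9 e9 e9 e9 1e       ┃424.73│49  ┃          
                         ┃539.98│40  ┃          
                         ┃954.48│52  ┃          
                         ┃010.95│40  ┃          
                         ┃83.82 │31  ┃          
                         ┃514.06│23  ┃          
                         ┃━━━━━━━━━━━┛          
                         ┃                      
━━━━━━━━━━━━━━━━━━━━━━━━━┛                      
                        ┃                       
                        ┃                       
                        ┃                       
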